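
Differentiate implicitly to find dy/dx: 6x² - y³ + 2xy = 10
Differentiate the relation implicitly: treat y = y(x) and apply the chain rule, so every y-derivative picks up a y' = dy/dx factor.

With everything moved to the left-hand side, differentiate term by term:
  d/dx[6x^2] = 12x
  d/dx[2xy] = 2x·y' + 2y
  d/dx[-y^3] = -3y^2·y'
  d/dx[-10] = 0

Separating the contributions that come from x directly and those that come through y:
  without y':      12x + 2y
  multiplying y':  2x - 3y^2

so (12x + 2y) + (2x - 3y^2)·y' = 0, and therefore
  dy/dx = -(12x + 2y)/(2x - 3y^2) = 2(-6x - y)/(2x - 3y^2)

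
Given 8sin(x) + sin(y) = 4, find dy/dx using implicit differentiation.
Take d/dx of both sides. Since y is implicitly a function of x, the chain rule attaches a y' = dy/dx factor whenever we differentiate through y.

Set F(x, y) = (left side) − (right side), so the curve is F = 0. Differentiating each term of F:
  d/dx[8sin(x)] = 8cos(x)
  d/dx[sin(y)] = y'·cos(y)
  d/dx[-4] = 0

Collecting, the y'-free part is the partial derivative in x and the y' coefficient is the partial derivative in y:
  ∂F/∂x = 8cos(x)
  ∂F/∂y = cos(y)

so d/dx[F(x, y(x))] = ∂F/∂x + (∂F/∂y)·y' = 0. Rearranging,
  dy/dx = -(∂F/∂x)/(∂F/∂y) = -(8cos(x))/(cos(y)) = -8cos(x)/cos(y)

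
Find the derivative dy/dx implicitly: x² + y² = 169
Differentiate the relation implicitly: treat y = y(x) and apply the chain rule, so every y-derivative picks up a y' = dy/dx factor.

With everything moved to the left-hand side, differentiate term by term:
  d/dx[x^2] = 2x
  d/dx[y^2] = 2y·y'
  d/dx[-169] = 0

Separating the contributions that come from x directly and those that come through y:
  without y':      2x
  multiplying y':  2y

so (2x) + (2y)·y' = 0, and therefore
  dy/dx = -(2x)/(2y) = -x/y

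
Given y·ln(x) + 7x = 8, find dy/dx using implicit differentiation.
Apply d/dx to both sides, remembering that y depends on x. Each occurrence of y therefore brings in a y' = dy/dx via the chain rule.

With F(x, y) equal to the left-hand side minus the right, differentiate F term by term:
  d/dx[7x] = 7
  d/dx[y·ln(x)] = y'·ln(x) + y/x
  d/dx[-8] = 0
Adding these up, d/dx[F] = 0 becomes
  (7 + y/x) + (ln(x))·y' = 0,
so isolating y',
  dy/dx = -(7 + y/x)/(ln(x))
        = -((7x + y)/x)/(ln(x)) = (-7x - y)/(x·ln(x))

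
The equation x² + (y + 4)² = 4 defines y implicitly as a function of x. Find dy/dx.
Take d/dx of both sides. Since y is implicitly a function of x, the chain rule attaches a y' = dy/dx factor whenever we differentiate through y.

Set F(x, y) = (left side) − (right side), so the curve is F = 0. Differentiating each term of F:
  d/dx[x^2] = 2x
  d/dx[(y + 4)^2] = 2·y'(y + 4)
  d/dx[-4] = 0

Collecting, the y'-free part is the partial derivative in x and the y' coefficient is the partial derivative in y:
  ∂F/∂x = 2x
  ∂F/∂y = 2y + 8

so d/dx[F(x, y(x))] = ∂F/∂x + (∂F/∂y)·y' = 0. Rearranging,
  dy/dx = -(∂F/∂x)/(∂F/∂y) = -(2x)/(2y + 8) = -x/(y + 4)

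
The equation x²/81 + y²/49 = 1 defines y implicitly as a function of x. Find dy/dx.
Differentiate the relation implicitly: treat y = y(x) and apply the chain rule, so every y-derivative picks up a y' = dy/dx factor.

With everything moved to the left-hand side, differentiate term by term:
  d/dx[x^2/81] = 2x/81
  d/dx[y^2/49] = 2y·y'/49
  d/dx[-1] = 0

Separating the contributions that come from x directly and those that come through y:
  without y':      2x/81
  multiplying y':  2y/49

so (2x/81) + (2y/49)·y' = 0, and therefore
  dy/dx = -(2x/81)/(2y/49) = -49x/(81y)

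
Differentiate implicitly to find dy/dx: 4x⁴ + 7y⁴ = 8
Take d/dx of both sides. Since y is implicitly a function of x, the chain rule attaches a y' = dy/dx factor whenever we differentiate through y.

Set F(x, y) = (left side) − (right side), so the curve is F = 0. Differentiating each term of F:
  d/dx[4x^4] = 16x^3
  d/dx[7y^4] = 28y^3·y'
  d/dx[-8] = 0

Collecting, the y'-free part is the partial derivative in x and the y' coefficient is the partial derivative in y:
  ∂F/∂x = 16x^3
  ∂F/∂y = 28y^3

so d/dx[F(x, y(x))] = ∂F/∂x + (∂F/∂y)·y' = 0. Rearranging,
  dy/dx = -(∂F/∂x)/(∂F/∂y) = -(16x^3)/(28y^3) = -4x^3/(7y^3)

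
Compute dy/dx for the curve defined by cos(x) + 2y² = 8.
Differentiate the relation implicitly: treat y = y(x) and apply the chain rule, so every y-derivative picks up a y' = dy/dx factor.

With everything moved to the left-hand side, differentiate term by term:
  d/dx[2y^2] = 4y·y'
  d/dx[cos(x)] = -sin(x)
  d/dx[-8] = 0

Separating the contributions that come from x directly and those that come through y:
  without y':      -sin(x)
  multiplying y':  4y

so (-sin(x)) + (4y)·y' = 0, and therefore
  dy/dx = -(-sin(x))/(4y) = sin(x)/(4y)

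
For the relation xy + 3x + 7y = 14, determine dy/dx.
Differentiate the relation implicitly: treat y = y(x) and apply the chain rule, so every y-derivative picks up a y' = dy/dx factor.

With everything moved to the left-hand side, differentiate term by term:
  d/dx[xy] = x·y' + y
  d/dx[3x] = 3
  d/dx[7y] = 7·y'
  d/dx[-14] = 0

Separating the contributions that come from x directly and those that come through y:
  without y':      y + 3
  multiplying y':  x + 7

so (y + 3) + (x + 7)·y' = 0, and therefore
  dy/dx = -(y + 3)/(x + 7) = (-y - 3)/(x + 7)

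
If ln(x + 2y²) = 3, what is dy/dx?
Apply d/dx to both sides, remembering that y depends on x. Each occurrence of y therefore brings in a y' = dy/dx via the chain rule.

With F(x, y) equal to the left-hand side minus the right, differentiate F term by term:
  d/dx[ln(x + 2y^2)] = (4y·y' + 1)/(x + 2y^2)
  d/dx[-3] = 0
Adding these up, d/dx[F] = 0 becomes
  (1/(x + 2y^2)) + (4y/(x + 2y^2))·y' = 0,
so isolating y',
  dy/dx = -(1/(x + 2y^2))/(4y/(x + 2y^2)) = -1/(4y)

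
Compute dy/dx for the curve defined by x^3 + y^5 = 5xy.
Differentiate the relation implicitly: treat y = y(x) and apply the chain rule, so every y-derivative picks up a y' = dy/dx factor.

With everything moved to the left-hand side, differentiate term by term:
  d/dx[x^3] = 3x^2
  d/dx[-5xy] = -5x·y' - 5y
  d/dx[y^5] = 5y^4·y'

Separating the contributions that come from x directly and those that come through y:
  without y':      3x^2 - 5y
  multiplying y':  -5x + 5y^4

so (3x^2 - 5y) + (-5x + 5y^4)·y' = 0, and therefore
  dy/dx = -(3x^2 - 5y)/(-5x + 5y^4) = (3x^2/5 - y)/(x - y^4)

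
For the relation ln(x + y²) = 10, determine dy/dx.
Apply d/dx to both sides, remembering that y depends on x. Each occurrence of y therefore brings in a y' = dy/dx via the chain rule.

With F(x, y) equal to the left-hand side minus the right, differentiate F term by term:
  d/dx[ln(x + y^2)] = (2y·y' + 1)/(x + y^2)
  d/dx[-10] = 0
Adding these up, d/dx[F] = 0 becomes
  (1/(x + y^2)) + (2y/(x + y^2))·y' = 0,
so isolating y',
  dy/dx = -(1/(x + y^2))/(2y/(x + y^2)) = -1/(2y)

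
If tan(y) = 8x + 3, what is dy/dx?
Differentiate both sides with respect to x, treating y as y(x). By the chain rule, any term containing y contributes a factor of y' = dy/dx when we differentiate it.

Move every term to one side and write the relation as F(x, y) = 0. Term by term,
  d/dx[-8x] = -8
  d/dx[tan(y)] = y'(tan(y)^2 + 1)
  d/dx[-3] = 0

The pieces without y' make up ∂F/∂x and the coefficient of y' is ∂F/∂y:
  ∂F/∂x = -8,
  ∂F/∂y = tan(y)^2 + 1.

Since d/dx[F] = ∂F/∂x + (∂F/∂y)·y' = 0, solve for y':
  (∂F/∂y)·y' = -∂F/∂x
  dy/dx = -(∂F/∂x)/(∂F/∂y) = -(-8)/(tan(y)^2 + 1) = 8cos(y)^2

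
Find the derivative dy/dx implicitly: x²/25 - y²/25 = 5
Differentiate the relation implicitly: treat y = y(x) and apply the chain rule, so every y-derivative picks up a y' = dy/dx factor.

With everything moved to the left-hand side, differentiate term by term:
  d/dx[x^2/25] = 2x/25
  d/dx[-y^2/25] = -2y·y'/25
  d/dx[-5] = 0

Separating the contributions that come from x directly and those that come through y:
  without y':      2x/25
  multiplying y':  -2y/25

so (2x/25) + (-2y/25)·y' = 0, and therefore
  dy/dx = -(2x/25)/(-2y/25) = x/y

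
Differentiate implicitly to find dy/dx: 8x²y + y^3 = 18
Differentiate both sides with respect to x, treating y as y(x). By the chain rule, any term containing y contributes a factor of y' = dy/dx when we differentiate it.

Move every term to one side and write the relation as F(x, y) = 0. Term by term,
  d/dx[8x^2y] = 8x^2·y' + 16xy
  d/dx[y^3] = 3y^2·y'
  d/dx[-18] = 0

The pieces without y' make up ∂F/∂x and the coefficient of y' is ∂F/∂y:
  ∂F/∂x = 16xy,
  ∂F/∂y = 8x^2 + 3y^2.

Since d/dx[F] = ∂F/∂x + (∂F/∂y)·y' = 0, solve for y':
  (∂F/∂y)·y' = -∂F/∂x
  dy/dx = -(∂F/∂x)/(∂F/∂y) = -(16xy)/(8x^2 + 3y^2) = -16xy/(8x^2 + 3y^2)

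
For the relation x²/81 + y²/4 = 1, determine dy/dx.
Apply d/dx to both sides, remembering that y depends on x. Each occurrence of y therefore brings in a y' = dy/dx via the chain rule.

With F(x, y) equal to the left-hand side minus the right, differentiate F term by term:
  d/dx[x^2/81] = 2x/81
  d/dx[y^2/4] = y·y'/2
  d/dx[-1] = 0
Adding these up, d/dx[F] = 0 becomes
  (2x/81) + (y/2)·y' = 0,
so isolating y',
  dy/dx = -(2x/81)/(y/2) = -4x/(81y)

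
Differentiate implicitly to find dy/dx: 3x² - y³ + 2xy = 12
Take d/dx of both sides. Since y is implicitly a function of x, the chain rule attaches a y' = dy/dx factor whenever we differentiate through y.

Set F(x, y) = (left side) − (right side), so the curve is F = 0. Differentiating each term of F:
  d/dx[3x^2] = 6x
  d/dx[2xy] = 2x·y' + 2y
  d/dx[-y^3] = -3y^2·y'
  d/dx[-12] = 0

Collecting, the y'-free part is the partial derivative in x and the y' coefficient is the partial derivative in y:
  ∂F/∂x = 6x + 2y
  ∂F/∂y = 2x - 3y^2

so d/dx[F(x, y(x))] = ∂F/∂x + (∂F/∂y)·y' = 0. Rearranging,
  dy/dx = -(∂F/∂x)/(∂F/∂y) = -(6x + 2y)/(2x - 3y^2) = 2(-3x - y)/(2x - 3y^2)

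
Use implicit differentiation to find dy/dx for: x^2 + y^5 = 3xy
Take d/dx of both sides. Since y is implicitly a function of x, the chain rule attaches a y' = dy/dx factor whenever we differentiate through y.

Set F(x, y) = (left side) − (right side), so the curve is F = 0. Differentiating each term of F:
  d/dx[x^2] = 2x
  d/dx[-3xy] = -3x·y' - 3y
  d/dx[y^5] = 5y^4·y'

Collecting, the y'-free part is the partial derivative in x and the y' coefficient is the partial derivative in y:
  ∂F/∂x = 2x - 3y
  ∂F/∂y = -3x + 5y^4

so d/dx[F(x, y(x))] = ∂F/∂x + (∂F/∂y)·y' = 0. Rearranging,
  dy/dx = -(∂F/∂x)/(∂F/∂y) = -(2x - 3y)/(-3x + 5y^4) = (2x - 3y)/(3x - 5y^4)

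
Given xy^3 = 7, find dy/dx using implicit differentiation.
Differentiate the relation implicitly: treat y = y(x) and apply the chain rule, so every y-derivative picks up a y' = dy/dx factor.

With everything moved to the left-hand side, differentiate term by term:
  d/dx[xy^3] = 3xy^2·y' + y^3
  d/dx[-7] = 0

Separating the contributions that come from x directly and those that come through y:
  without y':      y^3
  multiplying y':  3xy^2

so (y^3) + (3xy^2)·y' = 0, and therefore
  dy/dx = -(y^3)/(3xy^2) = -y/(3x)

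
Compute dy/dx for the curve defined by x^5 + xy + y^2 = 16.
Apply d/dx to both sides, remembering that y depends on x. Each occurrence of y therefore brings in a y' = dy/dx via the chain rule.

With F(x, y) equal to the left-hand side minus the right, differentiate F term by term:
  d/dx[x^5] = 5x^4
  d/dx[xy] = x·y' + y
  d/dx[y^2] = 2y·y'
  d/dx[-16] = 0
Adding these up, d/dx[F] = 0 becomes
  (5x^4 + y) + (x + 2y)·y' = 0,
so isolating y',
  dy/dx = -(5x^4 + y)/(x + 2y) = (-5x^4 - y)/(x + 2y)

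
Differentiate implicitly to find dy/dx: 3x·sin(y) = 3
Take d/dx of both sides. Since y is implicitly a function of x, the chain rule attaches a y' = dy/dx factor whenever we differentiate through y.

Set F(x, y) = (left side) − (right side), so the curve is F = 0. Differentiating each term of F:
  d/dx[3x·sin(y)] = 3x·y'·cos(y) + 3sin(y)
  d/dx[-3] = 0

Collecting, the y'-free part is the partial derivative in x and the y' coefficient is the partial derivative in y:
  ∂F/∂x = 3sin(y)
  ∂F/∂y = 3x·cos(y)

so d/dx[F(x, y(x))] = ∂F/∂x + (∂F/∂y)·y' = 0. Rearranging,
  dy/dx = -(∂F/∂x)/(∂F/∂y) = -(3sin(y))/(3x·cos(y)) = -tan(y)/x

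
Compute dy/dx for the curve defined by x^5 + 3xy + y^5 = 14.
Differentiate both sides with respect to x, treating y as y(x). By the chain rule, any term containing y contributes a factor of y' = dy/dx when we differentiate it.

Move every term to one side and write the relation as F(x, y) = 0. Term by term,
  d/dx[x^5] = 5x^4
  d/dx[3xy] = 3x·y' + 3y
  d/dx[y^5] = 5y^4·y'
  d/dx[-14] = 0

The pieces without y' make up ∂F/∂x and the coefficient of y' is ∂F/∂y:
  ∂F/∂x = 5x^4 + 3y,
  ∂F/∂y = 3x + 5y^4.

Since d/dx[F] = ∂F/∂x + (∂F/∂y)·y' = 0, solve for y':
  (∂F/∂y)·y' = -∂F/∂x
  dy/dx = -(∂F/∂x)/(∂F/∂y) = -(5x^4 + 3y)/(3x + 5y^4) = (-5x^4 - 3y)/(3x + 5y^4)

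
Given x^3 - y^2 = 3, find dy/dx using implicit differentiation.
Differentiate both sides with respect to x, treating y as y(x). By the chain rule, any term containing y contributes a factor of y' = dy/dx when we differentiate it.

Move every term to one side and write the relation as F(x, y) = 0. Term by term,
  d/dx[x^3] = 3x^2
  d/dx[-y^2] = -2y·y'
  d/dx[-3] = 0

The pieces without y' make up ∂F/∂x and the coefficient of y' is ∂F/∂y:
  ∂F/∂x = 3x^2,
  ∂F/∂y = -2y.

Since d/dx[F] = ∂F/∂x + (∂F/∂y)·y' = 0, solve for y':
  (∂F/∂y)·y' = -∂F/∂x
  dy/dx = -(∂F/∂x)/(∂F/∂y) = -(3x^2)/(-2y) = 3x^2/(2y)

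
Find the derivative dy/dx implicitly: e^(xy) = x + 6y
Differentiate both sides with respect to x, treating y as y(x). By the chain rule, any term containing y contributes a factor of y' = dy/dx when we differentiate it.

Move every term to one side and write the relation as F(x, y) = 0. Term by term,
  d/dx[-x] = -1
  d/dx[-6y] = -6·y'
  d/dx[e^(xy)] = (x·y' + y)·e^(xy)

The pieces without y' make up ∂F/∂x and the coefficient of y' is ∂F/∂y:
  ∂F/∂x = y·e^(xy) - 1,
  ∂F/∂y = x·e^(xy) - 6.

Since d/dx[F] = ∂F/∂x + (∂F/∂y)·y' = 0, solve for y':
  (∂F/∂y)·y' = -∂F/∂x
  dy/dx = -(∂F/∂x)/(∂F/∂y) = -(y·e^(xy) - 1)/(x·e^(xy) - 6) = (-y·e^(xy) + 1)/(x·e^(xy) - 6)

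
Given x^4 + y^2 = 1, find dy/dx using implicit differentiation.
Differentiate the relation implicitly: treat y = y(x) and apply the chain rule, so every y-derivative picks up a y' = dy/dx factor.

With everything moved to the left-hand side, differentiate term by term:
  d/dx[x^4] = 4x^3
  d/dx[y^2] = 2y·y'
  d/dx[-1] = 0

Separating the contributions that come from x directly and those that come through y:
  without y':      4x^3
  multiplying y':  2y

so (4x^3) + (2y)·y' = 0, and therefore
  dy/dx = -(4x^3)/(2y) = -2x^3/y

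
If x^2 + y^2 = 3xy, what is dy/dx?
Take d/dx of both sides. Since y is implicitly a function of x, the chain rule attaches a y' = dy/dx factor whenever we differentiate through y.

Set F(x, y) = (left side) − (right side), so the curve is F = 0. Differentiating each term of F:
  d/dx[x^2] = 2x
  d/dx[-3xy] = -3x·y' - 3y
  d/dx[y^2] = 2y·y'

Collecting, the y'-free part is the partial derivative in x and the y' coefficient is the partial derivative in y:
  ∂F/∂x = 2x - 3y
  ∂F/∂y = -3x + 2y

so d/dx[F(x, y(x))] = ∂F/∂x + (∂F/∂y)·y' = 0. Rearranging,
  dy/dx = -(∂F/∂x)/(∂F/∂y) = -(2x - 3y)/(-3x + 2y) = (2x - 3y)/(3x - 2y)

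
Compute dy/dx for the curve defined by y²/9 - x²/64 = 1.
Take d/dx of both sides. Since y is implicitly a function of x, the chain rule attaches a y' = dy/dx factor whenever we differentiate through y.

Set F(x, y) = (left side) − (right side), so the curve is F = 0. Differentiating each term of F:
  d/dx[-x^2/64] = -x/32
  d/dx[y^2/9] = 2y·y'/9
  d/dx[-1] = 0

Collecting, the y'-free part is the partial derivative in x and the y' coefficient is the partial derivative in y:
  ∂F/∂x = -x/32
  ∂F/∂y = 2y/9

so d/dx[F(x, y(x))] = ∂F/∂x + (∂F/∂y)·y' = 0. Rearranging,
  dy/dx = -(∂F/∂x)/(∂F/∂y) = -(-x/32)/(2y/9) = 9x/(64y)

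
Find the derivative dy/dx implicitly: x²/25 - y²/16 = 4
Apply d/dx to both sides, remembering that y depends on x. Each occurrence of y therefore brings in a y' = dy/dx via the chain rule.

With F(x, y) equal to the left-hand side minus the right, differentiate F term by term:
  d/dx[x^2/25] = 2x/25
  d/dx[-y^2/16] = -y·y'/8
  d/dx[-4] = 0
Adding these up, d/dx[F] = 0 becomes
  (2x/25) + (-y/8)·y' = 0,
so isolating y',
  dy/dx = -(2x/25)/(-y/8) = 16x/(25y)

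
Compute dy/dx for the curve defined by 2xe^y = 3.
Differentiate both sides with respect to x, treating y as y(x). By the chain rule, any term containing y contributes a factor of y' = dy/dx when we differentiate it.

Move every term to one side and write the relation as F(x, y) = 0. Term by term,
  d/dx[2x·e^(y)] = 2x·y'·e^(y) + 2e^(y)
  d/dx[-3] = 0

The pieces without y' make up ∂F/∂x and the coefficient of y' is ∂F/∂y:
  ∂F/∂x = 2e^(y),
  ∂F/∂y = 2x·e^(y).

Since d/dx[F] = ∂F/∂x + (∂F/∂y)·y' = 0, solve for y':
  (∂F/∂y)·y' = -∂F/∂x
  dy/dx = -(∂F/∂x)/(∂F/∂y) = -(2e^(y))/(2x·e^(y)) = -1/x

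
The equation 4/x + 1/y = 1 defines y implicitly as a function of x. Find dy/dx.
Take d/dx of both sides. Since y is implicitly a function of x, the chain rule attaches a y' = dy/dx factor whenever we differentiate through y.

Set F(x, y) = (left side) − (right side), so the curve is F = 0. Differentiating each term of F:
  d/dx[1/y] = -y'/y^2
  d/dx[4/x] = -4/x^2
  d/dx[-1] = 0

Collecting, the y'-free part is the partial derivative in x and the y' coefficient is the partial derivative in y:
  ∂F/∂x = -4/x^2
  ∂F/∂y = -1/y^2

so d/dx[F(x, y(x))] = ∂F/∂x + (∂F/∂y)·y' = 0. Rearranging,
  dy/dx = -(∂F/∂x)/(∂F/∂y) = -(-4/x^2)/(-1/y^2) = -4y^2/x^2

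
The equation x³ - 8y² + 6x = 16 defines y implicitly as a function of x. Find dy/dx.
Take d/dx of both sides. Since y is implicitly a function of x, the chain rule attaches a y' = dy/dx factor whenever we differentiate through y.

Set F(x, y) = (left side) − (right side), so the curve is F = 0. Differentiating each term of F:
  d/dx[x^3] = 3x^2
  d/dx[6x] = 6
  d/dx[-8y^2] = -16y·y'
  d/dx[-16] = 0

Collecting, the y'-free part is the partial derivative in x and the y' coefficient is the partial derivative in y:
  ∂F/∂x = 3x^2 + 6
  ∂F/∂y = -16y

so d/dx[F(x, y(x))] = ∂F/∂x + (∂F/∂y)·y' = 0. Rearranging,
  dy/dx = -(∂F/∂x)/(∂F/∂y) = -(3x^2 + 6)/(-16y) = 3(x^2 + 2)/(16y)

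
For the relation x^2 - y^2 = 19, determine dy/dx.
Differentiate both sides with respect to x, treating y as y(x). By the chain rule, any term containing y contributes a factor of y' = dy/dx when we differentiate it.

Move every term to one side and write the relation as F(x, y) = 0. Term by term,
  d/dx[x^2] = 2x
  d/dx[-y^2] = -2y·y'
  d/dx[-19] = 0

The pieces without y' make up ∂F/∂x and the coefficient of y' is ∂F/∂y:
  ∂F/∂x = 2x,
  ∂F/∂y = -2y.

Since d/dx[F] = ∂F/∂x + (∂F/∂y)·y' = 0, solve for y':
  (∂F/∂y)·y' = -∂F/∂x
  dy/dx = -(∂F/∂x)/(∂F/∂y) = -(2x)/(-2y) = x/y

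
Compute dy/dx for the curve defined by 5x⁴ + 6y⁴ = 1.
Differentiate the relation implicitly: treat y = y(x) and apply the chain rule, so every y-derivative picks up a y' = dy/dx factor.

With everything moved to the left-hand side, differentiate term by term:
  d/dx[5x^4] = 20x^3
  d/dx[6y^4] = 24y^3·y'
  d/dx[-1] = 0

Separating the contributions that come from x directly and those that come through y:
  without y':      20x^3
  multiplying y':  24y^3

so (20x^3) + (24y^3)·y' = 0, and therefore
  dy/dx = -(20x^3)/(24y^3) = -5x^3/(6y^3)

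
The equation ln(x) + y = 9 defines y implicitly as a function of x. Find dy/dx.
Take d/dx of both sides. Since y is implicitly a function of x, the chain rule attaches a y' = dy/dx factor whenever we differentiate through y.

Set F(x, y) = (left side) − (right side), so the curve is F = 0. Differentiating each term of F:
  d/dx[y] = y'
  d/dx[ln(x)] = 1/x
  d/dx[-9] = 0

Collecting, the y'-free part is the partial derivative in x and the y' coefficient is the partial derivative in y:
  ∂F/∂x = 1/x
  ∂F/∂y = 1

so d/dx[F(x, y(x))] = ∂F/∂x + (∂F/∂y)·y' = 0. Rearranging,
  dy/dx = -(∂F/∂x)/(∂F/∂y) = -(1/x)/(1) = -1/x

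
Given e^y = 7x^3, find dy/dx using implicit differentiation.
Differentiate both sides with respect to x, treating y as y(x). By the chain rule, any term containing y contributes a factor of y' = dy/dx when we differentiate it.

Move every term to one side and write the relation as F(x, y) = 0. Term by term,
  d/dx[-7x^3] = -21x^2
  d/dx[e^(y)] = y'·e^(y)

The pieces without y' make up ∂F/∂x and the coefficient of y' is ∂F/∂y:
  ∂F/∂x = -21x^2,
  ∂F/∂y = e^(y).

Since d/dx[F] = ∂F/∂x + (∂F/∂y)·y' = 0, solve for y':
  (∂F/∂y)·y' = -∂F/∂x
  dy/dx = -(∂F/∂x)/(∂F/∂y) = -(-21x^2)/(e^(y)) = 21x^2e^(-y)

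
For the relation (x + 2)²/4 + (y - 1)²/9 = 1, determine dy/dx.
Differentiate both sides with respect to x, treating y as y(x). By the chain rule, any term containing y contributes a factor of y' = dy/dx when we differentiate it.

Move every term to one side and write the relation as F(x, y) = 0. Term by term,
  d/dx[(x + 2)^2/4] = x/2 + 1
  d/dx[(y - 1)^2/9] = 2·y'(y - 1)/9
  d/dx[-1] = 0

The pieces without y' make up ∂F/∂x and the coefficient of y' is ∂F/∂y:
  ∂F/∂x = x/2 + 1,
  ∂F/∂y = 2y/9 - 2/9.

Since d/dx[F] = ∂F/∂x + (∂F/∂y)·y' = 0, solve for y':
  (∂F/∂y)·y' = -∂F/∂x
  dy/dx = -(∂F/∂x)/(∂F/∂y) = -(x/2 + 1)/(2y/9 - 2/9)
        = -((x + 2)/2)/(2(y - 1)/9) = 9(-x - 2)/(4(y - 1))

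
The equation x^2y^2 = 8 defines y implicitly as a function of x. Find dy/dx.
Take d/dx of both sides. Since y is implicitly a function of x, the chain rule attaches a y' = dy/dx factor whenever we differentiate through y.

Set F(x, y) = (left side) − (right side), so the curve is F = 0. Differentiating each term of F:
  d/dx[x^2y^2] = 2x^2y·y' + 2xy^2
  d/dx[-8] = 0

Collecting, the y'-free part is the partial derivative in x and the y' coefficient is the partial derivative in y:
  ∂F/∂x = 2xy^2
  ∂F/∂y = 2x^2y

so d/dx[F(x, y(x))] = ∂F/∂x + (∂F/∂y)·y' = 0. Rearranging,
  dy/dx = -(∂F/∂x)/(∂F/∂y) = -(2xy^2)/(2x^2y) = -y/x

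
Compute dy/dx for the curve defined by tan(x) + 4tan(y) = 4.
Apply d/dx to both sides, remembering that y depends on x. Each occurrence of y therefore brings in a y' = dy/dx via the chain rule.

With F(x, y) equal to the left-hand side minus the right, differentiate F term by term:
  d/dx[tan(x)] = tan(x)^2 + 1
  d/dx[4tan(y)] = 4·y'(tan(y)^2 + 1)
  d/dx[-4] = 0
Adding these up, d/dx[F] = 0 becomes
  (tan(x)^2 + 1) + (4tan(y)^2 + 4)·y' = 0,
so isolating y',
  dy/dx = -(tan(x)^2 + 1)/(4tan(y)^2 + 4) = -cos(y)^2/(4cos(x)^2)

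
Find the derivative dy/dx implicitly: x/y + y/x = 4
Differentiate the relation implicitly: treat y = y(x) and apply the chain rule, so every y-derivative picks up a y' = dy/dx factor.

With everything moved to the left-hand side, differentiate term by term:
  d/dx[x/y] = -x·y'/y^2 + 1/y
  d/dx[y/x] = y'/x - y/x^2
  d/dx[-4] = 0

Separating the contributions that come from x directly and those that come through y:
  without y':      1/y - y/x^2
  multiplying y':  -x/y^2 + 1/x

so (1/y - y/x^2) + (-x/y^2 + 1/x)·y' = 0, and therefore
  dy/dx = -(1/y - y/x^2)/(-x/y^2 + 1/x)
        = -((x - y)(x + y)/(x^2y))/(-(x - y)(x + y)/(xy^2)) = y/x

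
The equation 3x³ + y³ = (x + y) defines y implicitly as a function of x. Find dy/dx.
Differentiate the relation implicitly: treat y = y(x) and apply the chain rule, so every y-derivative picks up a y' = dy/dx factor.

With everything moved to the left-hand side, differentiate term by term:
  d/dx[3x^3] = 9x^2
  d/dx[-x] = -1
  d/dx[y^3] = 3y^2·y'
  d/dx[-y] = -y'

Separating the contributions that come from x directly and those that come through y:
  without y':      9x^2 - 1
  multiplying y':  3y^2 - 1

so (9x^2 - 1) + (3y^2 - 1)·y' = 0, and therefore
  dy/dx = -(9x^2 - 1)/(3y^2 - 1) = (1 - 9x^2)/(3y^2 - 1)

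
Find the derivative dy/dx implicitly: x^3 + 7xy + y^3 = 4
Take d/dx of both sides. Since y is implicitly a function of x, the chain rule attaches a y' = dy/dx factor whenever we differentiate through y.

Set F(x, y) = (left side) − (right side), so the curve is F = 0. Differentiating each term of F:
  d/dx[x^3] = 3x^2
  d/dx[7xy] = 7x·y' + 7y
  d/dx[y^3] = 3y^2·y'
  d/dx[-4] = 0

Collecting, the y'-free part is the partial derivative in x and the y' coefficient is the partial derivative in y:
  ∂F/∂x = 3x^2 + 7y
  ∂F/∂y = 7x + 3y^2

so d/dx[F(x, y(x))] = ∂F/∂x + (∂F/∂y)·y' = 0. Rearranging,
  dy/dx = -(∂F/∂x)/(∂F/∂y) = -(3x^2 + 7y)/(7x + 3y^2) = (-3x^2 - 7y)/(7x + 3y^2)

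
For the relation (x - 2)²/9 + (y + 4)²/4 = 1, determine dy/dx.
Apply d/dx to both sides, remembering that y depends on x. Each occurrence of y therefore brings in a y' = dy/dx via the chain rule.

With F(x, y) equal to the left-hand side minus the right, differentiate F term by term:
  d/dx[(x - 2)^2/9] = 2x/9 - 4/9
  d/dx[(y + 4)^2/4] = y'(y + 4)/2
  d/dx[-1] = 0
Adding these up, d/dx[F] = 0 becomes
  (2x/9 - 4/9) + (y/2 + 2)·y' = 0,
so isolating y',
  dy/dx = -(2x/9 - 4/9)/(y/2 + 2)
        = -(2(x - 2)/9)/((y + 4)/2) = 4(2 - x)/(9(y + 4))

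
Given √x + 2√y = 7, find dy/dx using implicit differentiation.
Take d/dx of both sides. Since y is implicitly a function of x, the chain rule attaches a y' = dy/dx factor whenever we differentiate through y.

Set F(x, y) = (left side) − (right side), so the curve is F = 0. Differentiating each term of F:
  d/dx[√(x)] = 1/(2√(x))
  d/dx[2√(y)] = y'/√(y)
  d/dx[-7] = 0

Collecting, the y'-free part is the partial derivative in x and the y' coefficient is the partial derivative in y:
  ∂F/∂x = 1/(2√(x))
  ∂F/∂y = 1/√(y)

so d/dx[F(x, y(x))] = ∂F/∂x + (∂F/∂y)·y' = 0. Rearranging,
  dy/dx = -(∂F/∂x)/(∂F/∂y) = -(1/(2√(x)))/(1/√(y)) = -√(y)/(2√(x))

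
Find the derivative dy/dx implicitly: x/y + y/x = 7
Differentiate both sides with respect to x, treating y as y(x). By the chain rule, any term containing y contributes a factor of y' = dy/dx when we differentiate it.

Move every term to one side and write the relation as F(x, y) = 0. Term by term,
  d/dx[x/y] = -x·y'/y^2 + 1/y
  d/dx[y/x] = y'/x - y/x^2
  d/dx[-7] = 0

The pieces without y' make up ∂F/∂x and the coefficient of y' is ∂F/∂y:
  ∂F/∂x = 1/y - y/x^2,
  ∂F/∂y = -x/y^2 + 1/x.

Since d/dx[F] = ∂F/∂x + (∂F/∂y)·y' = 0, solve for y':
  (∂F/∂y)·y' = -∂F/∂x
  dy/dx = -(∂F/∂x)/(∂F/∂y) = -(1/y - y/x^2)/(-x/y^2 + 1/x)
        = -((x - y)(x + y)/(x^2y))/(-(x - y)(x + y)/(xy^2)) = y/x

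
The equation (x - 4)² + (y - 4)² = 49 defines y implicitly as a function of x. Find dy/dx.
Apply d/dx to both sides, remembering that y depends on x. Each occurrence of y therefore brings in a y' = dy/dx via the chain rule.

With F(x, y) equal to the left-hand side minus the right, differentiate F term by term:
  d/dx[(x - 4)^2] = 2x - 8
  d/dx[(y - 4)^2] = 2·y'(y - 4)
  d/dx[-49] = 0
Adding these up, d/dx[F] = 0 becomes
  (2x - 8) + (2y - 8)·y' = 0,
so isolating y',
  dy/dx = -(2x - 8)/(2y - 8) = (4 - x)/(y - 4)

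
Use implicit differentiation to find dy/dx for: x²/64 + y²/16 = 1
Take d/dx of both sides. Since y is implicitly a function of x, the chain rule attaches a y' = dy/dx factor whenever we differentiate through y.

Set F(x, y) = (left side) − (right side), so the curve is F = 0. Differentiating each term of F:
  d/dx[x^2/64] = x/32
  d/dx[y^2/16] = y·y'/8
  d/dx[-1] = 0

Collecting, the y'-free part is the partial derivative in x and the y' coefficient is the partial derivative in y:
  ∂F/∂x = x/32
  ∂F/∂y = y/8

so d/dx[F(x, y(x))] = ∂F/∂x + (∂F/∂y)·y' = 0. Rearranging,
  dy/dx = -(∂F/∂x)/(∂F/∂y) = -(x/32)/(y/8) = -x/(4y)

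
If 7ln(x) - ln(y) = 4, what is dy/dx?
Differentiate both sides with respect to x, treating y as y(x). By the chain rule, any term containing y contributes a factor of y' = dy/dx when we differentiate it.

Move every term to one side and write the relation as F(x, y) = 0. Term by term,
  d/dx[7ln(x)] = 7/x
  d/dx[-ln(y)] = -y'/y
  d/dx[-4] = 0

The pieces without y' make up ∂F/∂x and the coefficient of y' is ∂F/∂y:
  ∂F/∂x = 7/x,
  ∂F/∂y = -1/y.

Since d/dx[F] = ∂F/∂x + (∂F/∂y)·y' = 0, solve for y':
  (∂F/∂y)·y' = -∂F/∂x
  dy/dx = -(∂F/∂x)/(∂F/∂y) = -(7/x)/(-1/y) = 7y/x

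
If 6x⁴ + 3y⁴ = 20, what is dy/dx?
Apply d/dx to both sides, remembering that y depends on x. Each occurrence of y therefore brings in a y' = dy/dx via the chain rule.

With F(x, y) equal to the left-hand side minus the right, differentiate F term by term:
  d/dx[6x^4] = 24x^3
  d/dx[3y^4] = 12y^3·y'
  d/dx[-20] = 0
Adding these up, d/dx[F] = 0 becomes
  (24x^3) + (12y^3)·y' = 0,
so isolating y',
  dy/dx = -(24x^3)/(12y^3) = -2x^3/y^3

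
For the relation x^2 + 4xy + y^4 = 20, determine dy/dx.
Differentiate the relation implicitly: treat y = y(x) and apply the chain rule, so every y-derivative picks up a y' = dy/dx factor.

With everything moved to the left-hand side, differentiate term by term:
  d/dx[x^2] = 2x
  d/dx[4xy] = 4x·y' + 4y
  d/dx[y^4] = 4y^3·y'
  d/dx[-20] = 0

Separating the contributions that come from x directly and those that come through y:
  without y':      2x + 4y
  multiplying y':  4x + 4y^3

so (2x + 4y) + (4x + 4y^3)·y' = 0, and therefore
  dy/dx = -(2x + 4y)/(4x + 4y^3) = (-x/2 - y)/(x + y^3)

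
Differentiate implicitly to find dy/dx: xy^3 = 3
Differentiate the relation implicitly: treat y = y(x) and apply the chain rule, so every y-derivative picks up a y' = dy/dx factor.

With everything moved to the left-hand side, differentiate term by term:
  d/dx[xy^3] = 3xy^2·y' + y^3
  d/dx[-3] = 0

Separating the contributions that come from x directly and those that come through y:
  without y':      y^3
  multiplying y':  3xy^2

so (y^3) + (3xy^2)·y' = 0, and therefore
  dy/dx = -(y^3)/(3xy^2) = -y/(3x)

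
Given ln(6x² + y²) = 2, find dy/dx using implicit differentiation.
Apply d/dx to both sides, remembering that y depends on x. Each occurrence of y therefore brings in a y' = dy/dx via the chain rule.

With F(x, y) equal to the left-hand side minus the right, differentiate F term by term:
  d/dx[ln(6x^2 + y^2)] = (12x + 2y·y')/(6x^2 + y^2)
  d/dx[-2] = 0
Adding these up, d/dx[F] = 0 becomes
  (12x/(6x^2 + y^2)) + (2y/(6x^2 + y^2))·y' = 0,
so isolating y',
  dy/dx = -(12x/(6x^2 + y^2))/(2y/(6x^2 + y^2)) = -6x/y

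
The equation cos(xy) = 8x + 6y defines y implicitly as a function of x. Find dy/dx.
Take d/dx of both sides. Since y is implicitly a function of x, the chain rule attaches a y' = dy/dx factor whenever we differentiate through y.

Set F(x, y) = (left side) − (right side), so the curve is F = 0. Differentiating each term of F:
  d/dx[-8x] = -8
  d/dx[-6y] = -6·y'
  d/dx[cos(xy)] = -(x·y' + y)·sin(xy)

Collecting, the y'-free part is the partial derivative in x and the y' coefficient is the partial derivative in y:
  ∂F/∂x = -y·sin(xy) - 8
  ∂F/∂y = -x·sin(xy) - 6

so d/dx[F(x, y(x))] = ∂F/∂x + (∂F/∂y)·y' = 0. Rearranging,
  dy/dx = -(∂F/∂x)/(∂F/∂y) = -(-y·sin(xy) - 8)/(-x·sin(xy) - 6) = -(y·sin(xy) + 8)/(x·sin(xy) + 6)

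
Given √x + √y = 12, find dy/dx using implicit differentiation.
Differentiate both sides with respect to x, treating y as y(x). By the chain rule, any term containing y contributes a factor of y' = dy/dx when we differentiate it.

Move every term to one side and write the relation as F(x, y) = 0. Term by term,
  d/dx[√(x)] = 1/(2√(x))
  d/dx[√(y)] = y'/(2√(y))
  d/dx[-12] = 0

The pieces without y' make up ∂F/∂x and the coefficient of y' is ∂F/∂y:
  ∂F/∂x = 1/(2√(x)),
  ∂F/∂y = 1/(2√(y)).

Since d/dx[F] = ∂F/∂x + (∂F/∂y)·y' = 0, solve for y':
  (∂F/∂y)·y' = -∂F/∂x
  dy/dx = -(∂F/∂x)/(∂F/∂y) = -(1/(2√(x)))/(1/(2√(y))) = -√(y)/√(x)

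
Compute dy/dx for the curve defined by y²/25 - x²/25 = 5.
Differentiate both sides with respect to x, treating y as y(x). By the chain rule, any term containing y contributes a factor of y' = dy/dx when we differentiate it.

Move every term to one side and write the relation as F(x, y) = 0. Term by term,
  d/dx[-x^2/25] = -2x/25
  d/dx[y^2/25] = 2y·y'/25
  d/dx[-5] = 0

The pieces without y' make up ∂F/∂x and the coefficient of y' is ∂F/∂y:
  ∂F/∂x = -2x/25,
  ∂F/∂y = 2y/25.

Since d/dx[F] = ∂F/∂x + (∂F/∂y)·y' = 0, solve for y':
  (∂F/∂y)·y' = -∂F/∂x
  dy/dx = -(∂F/∂x)/(∂F/∂y) = -(-2x/25)/(2y/25) = x/y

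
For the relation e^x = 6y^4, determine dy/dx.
Apply d/dx to both sides, remembering that y depends on x. Each occurrence of y therefore brings in a y' = dy/dx via the chain rule.

With F(x, y) equal to the left-hand side minus the right, differentiate F term by term:
  d/dx[-6y^4] = -24y^3·y'
  d/dx[e^(x)] = e^(x)
Adding these up, d/dx[F] = 0 becomes
  (e^(x)) + (-24y^3)·y' = 0,
so isolating y',
  dy/dx = -(e^(x))/(-24y^3) = e^(x)/(24y^3)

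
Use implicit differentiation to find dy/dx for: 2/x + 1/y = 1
Apply d/dx to both sides, remembering that y depends on x. Each occurrence of y therefore brings in a y' = dy/dx via the chain rule.

With F(x, y) equal to the left-hand side minus the right, differentiate F term by term:
  d/dx[1/y] = -y'/y^2
  d/dx[2/x] = -2/x^2
  d/dx[-1] = 0
Adding these up, d/dx[F] = 0 becomes
  (-2/x^2) + (-1/y^2)·y' = 0,
so isolating y',
  dy/dx = -(-2/x^2)/(-1/y^2) = -2y^2/x^2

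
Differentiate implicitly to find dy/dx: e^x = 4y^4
Apply d/dx to both sides, remembering that y depends on x. Each occurrence of y therefore brings in a y' = dy/dx via the chain rule.

With F(x, y) equal to the left-hand side minus the right, differentiate F term by term:
  d/dx[-4y^4] = -16y^3·y'
  d/dx[e^(x)] = e^(x)
Adding these up, d/dx[F] = 0 becomes
  (e^(x)) + (-16y^3)·y' = 0,
so isolating y',
  dy/dx = -(e^(x))/(-16y^3) = e^(x)/(16y^3)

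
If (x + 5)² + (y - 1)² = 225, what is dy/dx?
Take d/dx of both sides. Since y is implicitly a function of x, the chain rule attaches a y' = dy/dx factor whenever we differentiate through y.

Set F(x, y) = (left side) − (right side), so the curve is F = 0. Differentiating each term of F:
  d/dx[(x + 5)^2] = 2x + 10
  d/dx[(y - 1)^2] = 2·y'(y - 1)
  d/dx[-225] = 0

Collecting, the y'-free part is the partial derivative in x and the y' coefficient is the partial derivative in y:
  ∂F/∂x = 2x + 10
  ∂F/∂y = 2y - 2

so d/dx[F(x, y(x))] = ∂F/∂x + (∂F/∂y)·y' = 0. Rearranging,
  dy/dx = -(∂F/∂x)/(∂F/∂y) = -(2x + 10)/(2y - 2) = (-x - 5)/(y - 1)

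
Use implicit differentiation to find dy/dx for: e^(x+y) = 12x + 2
Take d/dx of both sides. Since y is implicitly a function of x, the chain rule attaches a y' = dy/dx factor whenever we differentiate through y.

Set F(x, y) = (left side) − (right side), so the curve is F = 0. Differentiating each term of F:
  d/dx[-12x] = -12
  d/dx[e^(x + y)] = (y' + 1)·e^(x + y)
  d/dx[-2] = 0

Collecting, the y'-free part is the partial derivative in x and the y' coefficient is the partial derivative in y:
  ∂F/∂x = e^(x + y) - 12
  ∂F/∂y = e^(x + y)

so d/dx[F(x, y(x))] = ∂F/∂x + (∂F/∂y)·y' = 0. Rearranging,
  dy/dx = -(∂F/∂x)/(∂F/∂y) = -(e^(x + y) - 12)/(e^(x + y)) = 12e^(-x - y) - 1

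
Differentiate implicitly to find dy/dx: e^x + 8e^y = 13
Apply d/dx to both sides, remembering that y depends on x. Each occurrence of y therefore brings in a y' = dy/dx via the chain rule.

With F(x, y) equal to the left-hand side minus the right, differentiate F term by term:
  d/dx[e^(x)] = e^(x)
  d/dx[8e^(y)] = 8·y'·e^(y)
  d/dx[-13] = 0
Adding these up, d/dx[F] = 0 becomes
  (e^(x)) + (8e^(y))·y' = 0,
so isolating y',
  dy/dx = -(e^(x))/(8e^(y)) = -e^(x - y)/8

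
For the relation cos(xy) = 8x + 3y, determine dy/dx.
Apply d/dx to both sides, remembering that y depends on x. Each occurrence of y therefore brings in a y' = dy/dx via the chain rule.

With F(x, y) equal to the left-hand side minus the right, differentiate F term by term:
  d/dx[-8x] = -8
  d/dx[-3y] = -3·y'
  d/dx[cos(xy)] = -(x·y' + y)·sin(xy)
Adding these up, d/dx[F] = 0 becomes
  (-y·sin(xy) - 8) + (-x·sin(xy) - 3)·y' = 0,
so isolating y',
  dy/dx = -(-y·sin(xy) - 8)/(-x·sin(xy) - 3) = -(y·sin(xy) + 8)/(x·sin(xy) + 3)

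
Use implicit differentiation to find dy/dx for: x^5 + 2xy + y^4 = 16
Differentiate the relation implicitly: treat y = y(x) and apply the chain rule, so every y-derivative picks up a y' = dy/dx factor.

With everything moved to the left-hand side, differentiate term by term:
  d/dx[x^5] = 5x^4
  d/dx[2xy] = 2x·y' + 2y
  d/dx[y^4] = 4y^3·y'
  d/dx[-16] = 0

Separating the contributions that come from x directly and those that come through y:
  without y':      5x^4 + 2y
  multiplying y':  2x + 4y^3

so (5x^4 + 2y) + (2x + 4y^3)·y' = 0, and therefore
  dy/dx = -(5x^4 + 2y)/(2x + 4y^3) = (-5x^4/2 - y)/(x + 2y^3)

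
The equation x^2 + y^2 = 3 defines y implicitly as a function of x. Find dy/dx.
Differentiate the relation implicitly: treat y = y(x) and apply the chain rule, so every y-derivative picks up a y' = dy/dx factor.

With everything moved to the left-hand side, differentiate term by term:
  d/dx[x^2] = 2x
  d/dx[y^2] = 2y·y'
  d/dx[-3] = 0

Separating the contributions that come from x directly and those that come through y:
  without y':      2x
  multiplying y':  2y

so (2x) + (2y)·y' = 0, and therefore
  dy/dx = -(2x)/(2y) = -x/y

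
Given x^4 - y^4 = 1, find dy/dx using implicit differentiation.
Differentiate both sides with respect to x, treating y as y(x). By the chain rule, any term containing y contributes a factor of y' = dy/dx when we differentiate it.

Move every term to one side and write the relation as F(x, y) = 0. Term by term,
  d/dx[x^4] = 4x^3
  d/dx[-y^4] = -4y^3·y'
  d/dx[-1] = 0

The pieces without y' make up ∂F/∂x and the coefficient of y' is ∂F/∂y:
  ∂F/∂x = 4x^3,
  ∂F/∂y = -4y^3.

Since d/dx[F] = ∂F/∂x + (∂F/∂y)·y' = 0, solve for y':
  (∂F/∂y)·y' = -∂F/∂x
  dy/dx = -(∂F/∂x)/(∂F/∂y) = -(4x^3)/(-4y^3) = x^3/y^3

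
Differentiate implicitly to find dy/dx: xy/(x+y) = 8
Differentiate both sides with respect to x, treating y as y(x). By the chain rule, any term containing y contributes a factor of y' = dy/dx when we differentiate it.

Move every term to one side and write the relation as F(x, y) = 0. Term by term,
  d/dx[xy/(x + y)] = xy(-y' - 1)/(x + y)^2 + x·y'/(x + y) + y/(x + y)
  d/dx[-8] = 0

The pieces without y' make up ∂F/∂x and the coefficient of y' is ∂F/∂y:
  ∂F/∂x = -xy/(x + y)^2 + y/(x + y),
  ∂F/∂y = -xy/(x + y)^2 + x/(x + y).

Since d/dx[F] = ∂F/∂x + (∂F/∂y)·y' = 0, solve for y':
  (∂F/∂y)·y' = -∂F/∂x
  dy/dx = -(∂F/∂x)/(∂F/∂y) = -(-xy/(x + y)^2 + y/(x + y))/(-xy/(x + y)^2 + x/(x + y))
        = -(y^2/(x + y)^2)/(x^2/(x + y)^2) = -y^2/x^2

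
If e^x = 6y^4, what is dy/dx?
Apply d/dx to both sides, remembering that y depends on x. Each occurrence of y therefore brings in a y' = dy/dx via the chain rule.

With F(x, y) equal to the left-hand side minus the right, differentiate F term by term:
  d/dx[-6y^4] = -24y^3·y'
  d/dx[e^(x)] = e^(x)
Adding these up, d/dx[F] = 0 becomes
  (e^(x)) + (-24y^3)·y' = 0,
so isolating y',
  dy/dx = -(e^(x))/(-24y^3) = e^(x)/(24y^3)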